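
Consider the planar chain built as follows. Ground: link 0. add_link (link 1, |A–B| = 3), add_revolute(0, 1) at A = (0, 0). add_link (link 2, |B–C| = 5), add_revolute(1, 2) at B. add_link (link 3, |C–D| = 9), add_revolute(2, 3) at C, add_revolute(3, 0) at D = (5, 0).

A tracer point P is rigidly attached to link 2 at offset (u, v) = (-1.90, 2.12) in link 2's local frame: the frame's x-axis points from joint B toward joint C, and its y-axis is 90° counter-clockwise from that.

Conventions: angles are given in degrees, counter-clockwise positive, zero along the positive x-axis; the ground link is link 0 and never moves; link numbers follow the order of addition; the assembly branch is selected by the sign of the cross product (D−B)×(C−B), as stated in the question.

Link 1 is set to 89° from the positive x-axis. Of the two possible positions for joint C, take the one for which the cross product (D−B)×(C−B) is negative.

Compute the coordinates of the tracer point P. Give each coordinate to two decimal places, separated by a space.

A=(0,0), D=(5.00,0)
B = A + 3.00·(cos89°, sin89°) = (0.0524, 2.9995)
|BD| = 5.7859
circle(B,5.00) ∩ circle(D,9.00): a=-1.9464, h=4.6056
  candidates: C₊=(0.7756,7.9470) cross=26.647; C₋=(-3.9997,0.0703) cross=-26.647
  branch - wants cross < 0 → take C=(-3.9997,0.0703) (cross=-26.647)
ex = (C−B)/|BC| = (-0.8104,-0.5859); ey = (0.5859,-0.8104)
P = B + -1.90·ex + 2.12·ey = (2.8342,2.3946)

2.83 2.39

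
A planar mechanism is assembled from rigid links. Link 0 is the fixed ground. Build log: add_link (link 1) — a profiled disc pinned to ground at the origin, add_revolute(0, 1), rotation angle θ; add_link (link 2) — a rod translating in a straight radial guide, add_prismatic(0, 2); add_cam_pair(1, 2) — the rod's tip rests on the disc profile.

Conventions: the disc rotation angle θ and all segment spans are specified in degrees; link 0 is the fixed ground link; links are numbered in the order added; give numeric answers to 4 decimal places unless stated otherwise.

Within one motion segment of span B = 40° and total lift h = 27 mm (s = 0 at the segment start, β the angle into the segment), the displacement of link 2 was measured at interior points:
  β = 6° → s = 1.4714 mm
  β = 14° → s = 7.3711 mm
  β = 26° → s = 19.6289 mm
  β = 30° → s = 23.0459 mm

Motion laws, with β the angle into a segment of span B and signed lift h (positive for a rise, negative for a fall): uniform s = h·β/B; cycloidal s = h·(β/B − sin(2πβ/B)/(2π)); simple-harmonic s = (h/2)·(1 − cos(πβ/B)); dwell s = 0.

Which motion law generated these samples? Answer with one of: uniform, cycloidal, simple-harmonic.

candidates at β/B = r: uniform s = h·r (linear in β); cycloidal s = h·(r − sin(2πr)/(2π)); simple-harmonic s = (h/2)(1 − cos(πr))
β=6°: printed 1.4714 | uniform 4.0500, cycloidal 0.5735, simple-harmonic 1.4714
β=14°: printed 7.3711 | uniform 9.4500, cycloidal 5.9735, simple-harmonic 7.3711
β=26°: printed 19.6289 | uniform 17.5500, cycloidal 21.0265, simple-harmonic 19.6289
β=30°: printed 23.0459 | uniform 20.2500, cycloidal 24.5472, simple-harmonic 23.0459
only one law matches every sample → simple-harmonic

simple-harmonic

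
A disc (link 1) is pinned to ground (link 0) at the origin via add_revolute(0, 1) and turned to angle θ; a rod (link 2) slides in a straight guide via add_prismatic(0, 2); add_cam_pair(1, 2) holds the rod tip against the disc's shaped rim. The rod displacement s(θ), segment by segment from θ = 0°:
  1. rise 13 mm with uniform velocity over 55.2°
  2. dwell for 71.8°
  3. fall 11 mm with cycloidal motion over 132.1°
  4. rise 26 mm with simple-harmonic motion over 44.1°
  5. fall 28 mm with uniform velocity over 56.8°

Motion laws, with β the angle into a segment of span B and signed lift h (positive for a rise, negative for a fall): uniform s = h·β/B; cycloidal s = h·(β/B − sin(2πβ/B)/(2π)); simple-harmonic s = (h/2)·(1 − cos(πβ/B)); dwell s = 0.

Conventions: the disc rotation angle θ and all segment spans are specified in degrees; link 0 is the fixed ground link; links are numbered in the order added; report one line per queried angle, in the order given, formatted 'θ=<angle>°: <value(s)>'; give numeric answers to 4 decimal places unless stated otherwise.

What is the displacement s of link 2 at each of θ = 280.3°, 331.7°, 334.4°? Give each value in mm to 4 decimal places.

segment 1 (0° to 55.2°, uniform, h = 13) is passed completely: s = 0.0000 + (13) = 13.0000
segment 2 (55.2° to 127°, dwell): s unchanged at 13.0000
segment 3 (127° to 259.1°, cycloidal, h = -11) is passed completely: s = 13.0000 + (-11) = 2.0000
θ = 280.3° falls in segment 4 (259.1° to 303.2°, simple-harmonic, h = 26): β = 280.3 − 259.1 = 21.2°, B = 44.1°; Δs = 26/2·(1 − cos(π·0.4807)) = 12.2133; s = 2.0000 + 12.2133 = 14.2133
segment 4 (259.1° to 303.2°, simple-harmonic, h = 26) is passed completely: s = 2.0000 + (26) = 28.0000
θ = 331.7° falls in segment 5 (303.2° to 360°, uniform, h = -28): β = 331.7 − 303.2 = 28.5°, B = 56.8°; Δs = -28·28.5/56.8 = -14.0493; s = 28.0000 − 14.0493 = 13.9507
θ = 334.4° falls in segment 5 (303.2° to 360°, uniform, h = -28): β = 334.4 − 303.2 = 31.2°, B = 56.8°; Δs = -28·31.2/56.8 = -15.3803; s = 28.0000 − 15.3803 = 12.6197

θ=280.3°: 14.2133
θ=331.7°: 13.9507
θ=334.4°: 12.6197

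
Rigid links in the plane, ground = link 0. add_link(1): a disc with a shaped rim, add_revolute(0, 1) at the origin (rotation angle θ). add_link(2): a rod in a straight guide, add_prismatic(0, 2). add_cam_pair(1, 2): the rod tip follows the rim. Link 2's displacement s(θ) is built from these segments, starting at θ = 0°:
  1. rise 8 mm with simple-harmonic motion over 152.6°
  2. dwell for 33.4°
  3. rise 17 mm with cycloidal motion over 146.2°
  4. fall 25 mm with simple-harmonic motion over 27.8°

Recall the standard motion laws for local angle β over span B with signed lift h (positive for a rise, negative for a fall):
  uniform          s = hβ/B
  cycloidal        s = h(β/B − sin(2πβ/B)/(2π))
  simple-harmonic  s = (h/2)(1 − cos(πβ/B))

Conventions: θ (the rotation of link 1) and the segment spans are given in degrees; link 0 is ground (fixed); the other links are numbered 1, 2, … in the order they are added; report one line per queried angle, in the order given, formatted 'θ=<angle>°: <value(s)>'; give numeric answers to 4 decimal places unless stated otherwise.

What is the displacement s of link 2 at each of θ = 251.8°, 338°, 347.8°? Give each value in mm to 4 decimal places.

segment 1 (0° to 152.6°, simple-harmonic, h = 8) is passed completely: s = 0.0000 + (8) = 8.0000
segment 2 (152.6° to 186°, dwell): s unchanged at 8.0000
θ = 251.8° falls in segment 3 (186° to 332.2°, cycloidal, h = 17): β = 251.8 − 186 = 65.8°, B = 146.2°; Δs = 17·(0.4501 − sin(2π·0.4501)/(2π)) = 6.8162; s = 8.0000 + 6.8162 = 14.8162
segment 3 (186° to 332.2°, cycloidal, h = 17) is passed completely: s = 8.0000 + (17) = 25.0000
θ = 338° falls in segment 4 (332.2° to 360°, simple-harmonic, h = -25): β = 338 − 332.2 = 5.8°, B = 27.8°; Δs = -25/2·(1 − cos(π·0.2086)) = -2.5903; s = 25.0000 − 2.5903 = 22.4097
θ = 347.8° falls in segment 4 (332.2° to 360°, simple-harmonic, h = -25): β = 347.8 − 332.2 = 15.6°, B = 27.8°; Δs = -25/2·(1 − cos(π·0.5612)) = -14.8867; s = 25.0000 − 14.8867 = 10.1133

θ=251.8°: 14.8162
θ=338°: 22.4097
θ=347.8°: 10.1133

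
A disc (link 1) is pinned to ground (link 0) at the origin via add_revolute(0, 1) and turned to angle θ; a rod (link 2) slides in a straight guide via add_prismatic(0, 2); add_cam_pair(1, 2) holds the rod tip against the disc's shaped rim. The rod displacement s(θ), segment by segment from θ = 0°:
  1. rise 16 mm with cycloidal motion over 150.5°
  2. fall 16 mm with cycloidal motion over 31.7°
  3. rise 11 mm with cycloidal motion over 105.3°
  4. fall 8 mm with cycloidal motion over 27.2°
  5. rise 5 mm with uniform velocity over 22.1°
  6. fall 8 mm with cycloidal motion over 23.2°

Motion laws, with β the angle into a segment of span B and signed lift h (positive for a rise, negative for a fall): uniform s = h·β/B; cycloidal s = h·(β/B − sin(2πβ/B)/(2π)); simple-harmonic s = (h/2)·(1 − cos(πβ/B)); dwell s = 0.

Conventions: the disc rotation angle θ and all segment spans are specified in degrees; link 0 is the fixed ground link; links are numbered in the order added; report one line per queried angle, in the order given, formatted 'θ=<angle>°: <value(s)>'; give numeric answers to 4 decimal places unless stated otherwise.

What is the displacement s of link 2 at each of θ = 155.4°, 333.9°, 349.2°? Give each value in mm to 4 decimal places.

segment 1 (0° to 150.5°, cycloidal, h = 16) is passed completely: s = 0.0000 + (16) = 16.0000
θ = 155.4° falls in segment 2 (150.5° to 182.2°, cycloidal, h = -16): β = 155.4 − 150.5 = 4.9°, B = 31.7°; Δs = -16·(0.1546 − sin(2π·0.1546)/(2π)) = -0.3709; s = 16.0000 − 0.3709 = 15.6291
segment 2 (150.5° to 182.2°, cycloidal, h = -16) is passed completely: s = 16.0000 + (-16) = 0.0000
segment 3 (182.2° to 287.5°, cycloidal, h = 11) is passed completely: s = 0.0000 + (11) = 11.0000
segment 4 (287.5° to 314.7°, cycloidal, h = -8) is passed completely: s = 11.0000 + (-8) = 3.0000
θ = 333.9° falls in segment 5 (314.7° to 336.8°, uniform, h = 5): β = 333.9 − 314.7 = 19.2°, B = 22.1°; Δs = 5·19.2/22.1 = 4.3439; s = 3.0000 + 4.3439 = 7.3439
segment 5 (314.7° to 336.8°, uniform, h = 5) is passed completely: s = 3.0000 + (5) = 8.0000
θ = 349.2° falls in segment 6 (336.8° to 360°, cycloidal, h = -8): β = 349.2 − 336.8 = 12.4°, B = 23.2°; Δs = -8·(0.5345 − sin(2π·0.5345)/(2π)) = -4.5496; s = 8.0000 − 4.5496 = 3.4504

θ=155.4°: 15.6291
θ=333.9°: 7.3439
θ=349.2°: 3.4504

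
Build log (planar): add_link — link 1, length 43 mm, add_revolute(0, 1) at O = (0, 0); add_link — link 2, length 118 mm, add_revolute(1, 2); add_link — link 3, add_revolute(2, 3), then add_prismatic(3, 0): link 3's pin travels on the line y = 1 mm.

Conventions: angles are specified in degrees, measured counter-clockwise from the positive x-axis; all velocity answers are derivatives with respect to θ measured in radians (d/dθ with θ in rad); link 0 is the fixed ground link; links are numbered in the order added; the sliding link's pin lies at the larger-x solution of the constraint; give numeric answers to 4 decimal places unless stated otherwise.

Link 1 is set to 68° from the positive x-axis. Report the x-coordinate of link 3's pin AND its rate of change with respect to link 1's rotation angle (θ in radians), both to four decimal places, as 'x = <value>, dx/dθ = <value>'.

geometry: r = 43 mm, L = 118 mm, e = 1 mm
crank pin P = (r cos θ, r sin θ) = (16.108084, 39.868906)
h = r sin θ − e = 39.868906 − 1 = 38.868906
x = r cos θ + √(L² − h²) = 16.108084 + 111.414578 = 127.522661
dx/dθ = −r sin θ − h·r cos θ/√(L² − h²) (θ in radians; h = 38.868906) = -45.488490

x = 127.5227, dx/dθ = -45.4885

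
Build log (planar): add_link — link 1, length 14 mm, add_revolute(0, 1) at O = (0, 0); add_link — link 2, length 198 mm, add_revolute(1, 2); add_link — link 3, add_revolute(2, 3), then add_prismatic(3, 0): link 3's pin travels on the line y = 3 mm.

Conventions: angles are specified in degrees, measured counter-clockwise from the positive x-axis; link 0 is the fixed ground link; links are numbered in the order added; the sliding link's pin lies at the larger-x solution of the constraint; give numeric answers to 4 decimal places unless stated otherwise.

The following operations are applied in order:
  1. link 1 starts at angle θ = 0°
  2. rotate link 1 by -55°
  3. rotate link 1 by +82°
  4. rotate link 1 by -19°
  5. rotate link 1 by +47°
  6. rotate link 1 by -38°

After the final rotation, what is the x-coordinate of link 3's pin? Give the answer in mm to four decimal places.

geometry: r = 14 mm, L = 198 mm, e = 3 mm; θ starts at 0°
rotate link 1 by -55°: θ ← 0° -55° = -55°
rotate link 1 by +82°: θ ← -55° +82° = 27°
rotate link 1 by -19°: θ ← 27° -19° = 8°
rotate link 1 by +47°: θ ← 8° +47° = 55°
rotate link 1 by -38°: θ ← 55° -38° = 17°
crank pin P = (r cos θ, r sin θ) = (13.388267, 4.093204)
h = r sin θ − e = 4.093204 − 3 = 1.093204
x = r cos θ + √(L² − h²) = 13.388267 + 197.996982 = 211.385249

211.3852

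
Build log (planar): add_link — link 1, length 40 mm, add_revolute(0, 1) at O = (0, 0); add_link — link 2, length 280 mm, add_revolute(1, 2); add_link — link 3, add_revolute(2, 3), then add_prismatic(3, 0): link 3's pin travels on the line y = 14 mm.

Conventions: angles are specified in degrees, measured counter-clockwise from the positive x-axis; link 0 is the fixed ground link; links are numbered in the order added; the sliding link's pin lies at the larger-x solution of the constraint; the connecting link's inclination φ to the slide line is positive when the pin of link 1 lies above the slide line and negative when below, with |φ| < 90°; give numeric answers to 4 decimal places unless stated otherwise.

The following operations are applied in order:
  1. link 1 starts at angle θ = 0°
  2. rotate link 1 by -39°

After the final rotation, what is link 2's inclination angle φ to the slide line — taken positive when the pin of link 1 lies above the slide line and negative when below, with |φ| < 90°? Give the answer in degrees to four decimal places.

geometry: r = 40 mm, L = 280 mm, e = 14 mm; θ starts at 0°
rotate link 1 by -39°: θ ← 0° -39° = -39°
h = r sin θ − e = -25.172816 − 14 = -39.172816
sin φ = h / L = -39.172816 / 280 = -0.13990291
φ = arcsin(-0.13990291) = -8.042228°

-8.0422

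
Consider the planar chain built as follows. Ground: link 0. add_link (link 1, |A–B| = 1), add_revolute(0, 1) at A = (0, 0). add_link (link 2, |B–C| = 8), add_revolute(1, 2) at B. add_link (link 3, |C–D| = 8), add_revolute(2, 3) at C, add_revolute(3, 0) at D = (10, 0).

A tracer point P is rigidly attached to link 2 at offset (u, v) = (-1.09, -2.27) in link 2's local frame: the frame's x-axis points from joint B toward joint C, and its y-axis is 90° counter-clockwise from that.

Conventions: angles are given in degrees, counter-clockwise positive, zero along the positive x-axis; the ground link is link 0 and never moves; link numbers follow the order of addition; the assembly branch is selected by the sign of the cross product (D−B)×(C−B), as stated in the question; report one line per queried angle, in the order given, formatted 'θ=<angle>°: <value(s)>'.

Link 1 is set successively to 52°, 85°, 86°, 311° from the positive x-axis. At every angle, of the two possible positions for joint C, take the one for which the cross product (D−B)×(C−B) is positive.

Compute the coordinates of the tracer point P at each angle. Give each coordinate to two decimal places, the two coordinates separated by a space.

A=(0,0), D=(10.00,0)
θ=52°: B = A + 1.00·(cos52°, sin52°) = (0.6157, 0.7880)
θ=52°: |BD| = 9.4174
θ=52°: circle(B,8.00) ∩ circle(D,8.00): a=4.7087, h=6.4675
θ=52°:   candidates: C₊=(5.8490,6.8388) cross=60.907; C₋=(4.7667,-6.0508) cross=-60.907
θ=52°:   branch + wants cross > 0 → take C=(5.8490,6.8388) (cross=60.907)
θ=52°: ex = (C−B)/|BC| = (0.6542,0.7563); ey = (-0.7563,0.6542)
θ=52°: P = B + -1.09·ex + -2.27·ey = (1.6195,-1.5214)
θ=85°: B = A + 1.00·(cos85°, sin85°) = (0.0872, 0.9962)
θ=85°: |BD| = 9.9628
θ=85°: circle(B,8.00) ∩ circle(D,8.00): a=4.9814, h=6.2599
θ=85°:   candidates: C₊=(5.6695,6.7266) cross=62.366; C₋=(4.4176,-5.7304) cross=-62.366
θ=85°:   branch + wants cross > 0 → take C=(5.6695,6.7266) (cross=62.366)
θ=85°: ex = (C−B)/|BC| = (0.6978,0.7163); ey = (-0.7163,0.6978)
θ=85°: P = B + -1.09·ex + -2.27·ey = (0.9526,-1.3686)
θ=86°: B = A + 1.00·(cos86°, sin86°) = (0.0698, 0.9976)
θ=86°: |BD| = 9.9802
θ=86°: circle(B,8.00) ∩ circle(D,8.00): a=4.9901, h=6.2529
θ=86°:   candidates: C₊=(5.6599,6.7204) cross=62.405; C₋=(4.4099,-5.7228) cross=-62.405
θ=86°:   branch + wants cross > 0 → take C=(5.6599,6.7204) (cross=62.405)
θ=86°: ex = (C−B)/|BC| = (0.6988,0.7154); ey = (-0.7154,0.6988)
θ=86°: P = B + -1.09·ex + -2.27·ey = (0.9319,-1.3684)
θ=311°: B = A + 1.00·(cos311°, sin311°) = (0.6561, -0.7547)
θ=311°: |BD| = 9.3744
θ=311°: circle(B,8.00) ∩ circle(D,8.00): a=4.6872, h=6.4831
θ=311°:   candidates: C₊=(4.8061,6.0847) cross=60.775; C₋=(5.8500,-6.8394) cross=-60.775
θ=311°:   branch + wants cross > 0 → take C=(4.8061,6.0847) (cross=60.775)
θ=311°: ex = (C−B)/|BC| = (0.5188,0.8549); ey = (-0.8549,0.5188)
θ=311°: P = B + -1.09·ex + -2.27·ey = (2.0313,-2.8641)

θ=52°: 1.62 -1.52
θ=85°: 0.95 -1.37
θ=86°: 0.93 -1.37
θ=311°: 2.03 -2.86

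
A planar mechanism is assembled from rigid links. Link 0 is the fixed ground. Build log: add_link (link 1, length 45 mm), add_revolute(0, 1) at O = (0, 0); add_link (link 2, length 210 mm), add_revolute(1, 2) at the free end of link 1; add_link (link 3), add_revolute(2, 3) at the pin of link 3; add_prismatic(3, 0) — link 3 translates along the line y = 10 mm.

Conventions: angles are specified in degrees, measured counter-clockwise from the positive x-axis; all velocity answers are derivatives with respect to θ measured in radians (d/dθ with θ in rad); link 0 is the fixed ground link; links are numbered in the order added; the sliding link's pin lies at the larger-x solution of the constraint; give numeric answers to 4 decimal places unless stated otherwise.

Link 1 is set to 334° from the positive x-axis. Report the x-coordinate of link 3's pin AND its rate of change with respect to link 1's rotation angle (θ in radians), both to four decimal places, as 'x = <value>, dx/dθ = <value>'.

geometry: r = 45 mm, L = 210 mm, e = 10 mm
crank pin P = (r cos θ, r sin θ) = (40.445732, -19.726702)
h = r sin θ − e = -19.726702 − 10 = -29.726702
x = r cos θ + √(L² − h²) = 40.445732 + 207.885361 = 248.331093
dx/dθ = −r sin θ − h·r cos θ/√(L² − h²) (θ in radians; h = -29.726702) = 25.510265

x = 248.3311, dx/dθ = 25.5103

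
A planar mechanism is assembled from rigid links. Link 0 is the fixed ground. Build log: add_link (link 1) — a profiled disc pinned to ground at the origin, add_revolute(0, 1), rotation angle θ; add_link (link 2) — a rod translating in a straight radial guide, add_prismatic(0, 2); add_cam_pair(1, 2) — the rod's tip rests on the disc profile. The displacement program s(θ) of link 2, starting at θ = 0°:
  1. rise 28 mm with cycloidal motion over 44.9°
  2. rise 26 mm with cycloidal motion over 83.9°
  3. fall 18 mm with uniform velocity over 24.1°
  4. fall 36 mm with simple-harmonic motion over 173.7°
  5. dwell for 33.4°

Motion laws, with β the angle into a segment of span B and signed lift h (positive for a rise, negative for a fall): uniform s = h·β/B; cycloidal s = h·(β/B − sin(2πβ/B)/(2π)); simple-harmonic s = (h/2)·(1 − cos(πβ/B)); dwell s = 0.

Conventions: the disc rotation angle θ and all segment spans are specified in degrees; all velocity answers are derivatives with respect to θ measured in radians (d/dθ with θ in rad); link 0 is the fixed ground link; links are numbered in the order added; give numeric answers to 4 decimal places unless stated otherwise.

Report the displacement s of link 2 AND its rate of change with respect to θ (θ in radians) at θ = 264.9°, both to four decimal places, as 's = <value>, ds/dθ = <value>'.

seg 1 [0°–44.9°] cycloidal, h=28: full span → s += 28 → s = 28.0000
seg 2 [44.9°–128.8°] cycloidal, h=26: full span → s += 26 → s = 54.0000
seg 3 [128.8°–152.9°] uniform, h=-18: full span → s += -18 → s = 36.0000
seg 4 [152.9°–326.6°] simple-harmonic, h=-36: θ=264.9° here. β=112, B=173.7. -36/2·(1 − cos(π·0.6448)) = -25.9082 → s = 10.0918
velocity in seg [152.9°–326.6°] (simple-harmonic), θ in radians: β = 112° = 1.9548 rad, B = 173.7° = 3.0316 rad; ds/dθ = (πh/(2B)) sin(πβ/B) = (π·(-36)/(2·3.0316)) sin(π·0.6448) = -16.756187 mm/rad

s = 10.0918, ds/dθ = -16.7562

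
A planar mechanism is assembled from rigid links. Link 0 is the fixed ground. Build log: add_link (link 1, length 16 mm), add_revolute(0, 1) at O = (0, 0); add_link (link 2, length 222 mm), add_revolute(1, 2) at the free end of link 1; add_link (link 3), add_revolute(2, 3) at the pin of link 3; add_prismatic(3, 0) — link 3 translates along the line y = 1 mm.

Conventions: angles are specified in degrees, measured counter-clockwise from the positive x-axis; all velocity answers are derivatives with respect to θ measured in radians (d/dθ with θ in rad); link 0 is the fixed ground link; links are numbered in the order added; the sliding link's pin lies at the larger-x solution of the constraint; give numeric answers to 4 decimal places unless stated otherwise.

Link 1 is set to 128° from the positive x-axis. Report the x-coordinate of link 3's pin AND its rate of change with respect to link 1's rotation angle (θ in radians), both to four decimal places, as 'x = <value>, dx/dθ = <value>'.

geometry: r = 16 mm, L = 222 mm, e = 1 mm
crank pin P = (r cos θ, r sin θ) = (-9.850584, 12.608172)
h = r sin θ − e = 12.608172 − 1 = 11.608172
x = r cos θ + √(L² − h²) = -9.850584 + 221.696302 = 211.845718
dx/dθ = −r sin θ − h·r cos θ/√(L² − h²) (θ in radians; h = 11.608172) = -12.092389

x = 211.8457, dx/dθ = -12.0924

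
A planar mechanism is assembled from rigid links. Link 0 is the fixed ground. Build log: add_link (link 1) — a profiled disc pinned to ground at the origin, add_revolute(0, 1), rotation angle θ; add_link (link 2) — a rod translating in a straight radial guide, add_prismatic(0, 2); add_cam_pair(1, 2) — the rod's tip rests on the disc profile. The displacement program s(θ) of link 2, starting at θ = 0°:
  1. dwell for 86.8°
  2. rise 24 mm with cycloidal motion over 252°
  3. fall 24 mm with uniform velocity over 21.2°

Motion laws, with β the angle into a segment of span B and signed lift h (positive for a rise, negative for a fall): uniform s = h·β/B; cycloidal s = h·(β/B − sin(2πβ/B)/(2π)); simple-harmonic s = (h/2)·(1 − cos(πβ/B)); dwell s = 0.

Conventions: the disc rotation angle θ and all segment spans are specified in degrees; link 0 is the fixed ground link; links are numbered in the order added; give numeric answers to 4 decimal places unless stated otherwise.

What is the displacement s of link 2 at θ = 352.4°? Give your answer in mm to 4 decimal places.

seg 1 [0°–86.8°] dwell: s stays 0.0000
seg 2 [86.8°–338.8°] cycloidal, h=24: full span → s += 24 → s = 24.0000
seg 3 [338.8°–360°] uniform, h=-24: θ=352.4° here. β=13.6, B=21.2. -24·13.6/21.2 = -15.3962 → s = 8.6038

8.6038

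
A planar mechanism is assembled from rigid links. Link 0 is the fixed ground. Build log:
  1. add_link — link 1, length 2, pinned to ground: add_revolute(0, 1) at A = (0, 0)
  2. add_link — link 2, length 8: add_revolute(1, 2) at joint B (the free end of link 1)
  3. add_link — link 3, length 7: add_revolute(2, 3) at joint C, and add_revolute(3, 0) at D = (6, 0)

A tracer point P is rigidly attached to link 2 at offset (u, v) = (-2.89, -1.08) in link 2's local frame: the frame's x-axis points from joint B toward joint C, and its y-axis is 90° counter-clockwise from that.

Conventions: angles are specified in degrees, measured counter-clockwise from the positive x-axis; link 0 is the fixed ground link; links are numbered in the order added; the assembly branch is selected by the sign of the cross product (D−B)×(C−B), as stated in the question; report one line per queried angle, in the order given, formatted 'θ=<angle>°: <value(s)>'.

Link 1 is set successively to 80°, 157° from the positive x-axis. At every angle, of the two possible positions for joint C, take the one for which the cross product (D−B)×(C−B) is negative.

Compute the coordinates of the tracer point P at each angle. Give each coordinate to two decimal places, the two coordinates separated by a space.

A=(0,0), D=(6.00,0)
θ=80°: B = A + 2.00·(cos80°, sin80°) = (0.3473, 1.9696)
θ=80°: |BD| = 5.9860
θ=80°: circle(B,8.00) ∩ circle(D,7.00): a=4.2459, h=6.7803
θ=80°:   candidates: C₊=(6.5878,6.9753) cross=40.587; C₋=(2.1258,-5.8302) cross=-40.587
θ=80°:   branch - wants cross < 0 → take C=(2.1258,-5.8302) (cross=-40.587)
θ=80°: ex = (C−B)/|BC| = (0.2223,-0.9750); ey = (0.9750,0.2223)
θ=80°: P = B + -2.89·ex + -1.08·ey = (-1.3482,4.5472)
θ=157°: B = A + 2.00·(cos157°, sin157°) = (-1.8410, 0.7815)
θ=157°: |BD| = 7.8799
θ=157°: circle(B,8.00) ∩ circle(D,7.00): a=4.8917, h=6.3302
θ=157°:   candidates: C₊=(3.6544,6.5953) cross=49.881; C₋=(2.3988,-6.0026) cross=-49.881
θ=157°:   branch - wants cross < 0 → take C=(2.3988,-6.0026) (cross=-49.881)
θ=157°: ex = (C−B)/|BC| = (0.5300,-0.8480); ey = (0.8480,0.5300)
θ=157°: P = B + -2.89·ex + -1.08·ey = (-4.2885,2.6598)

θ=80°: -1.35 4.55
θ=157°: -4.29 2.66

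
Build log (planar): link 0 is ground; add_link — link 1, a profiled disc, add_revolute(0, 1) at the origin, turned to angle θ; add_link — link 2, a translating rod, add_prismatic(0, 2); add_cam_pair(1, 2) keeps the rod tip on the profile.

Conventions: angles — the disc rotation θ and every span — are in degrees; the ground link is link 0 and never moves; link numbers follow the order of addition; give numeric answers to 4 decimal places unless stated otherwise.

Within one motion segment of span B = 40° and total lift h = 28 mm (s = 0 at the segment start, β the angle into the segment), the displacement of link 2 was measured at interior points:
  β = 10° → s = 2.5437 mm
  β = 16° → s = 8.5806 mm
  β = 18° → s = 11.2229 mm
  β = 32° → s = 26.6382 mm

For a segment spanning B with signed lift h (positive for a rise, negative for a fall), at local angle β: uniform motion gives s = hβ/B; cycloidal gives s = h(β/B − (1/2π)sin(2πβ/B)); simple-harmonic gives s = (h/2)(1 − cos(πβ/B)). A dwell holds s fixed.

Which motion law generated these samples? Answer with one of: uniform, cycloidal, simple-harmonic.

candidates at β/B = r: uniform s = h·r (linear in β); cycloidal s = h·(r − sin(2πr)/(2π)); simple-harmonic s = (h/2)(1 − cos(πr))
β=10°: printed 2.5437 | uniform 7.0000, cycloidal 2.5437, simple-harmonic 4.1005
β=16°: printed 8.5806 | uniform 11.2000, cycloidal 8.5806, simple-harmonic 9.6738
β=18°: printed 11.2229 | uniform 12.6000, cycloidal 11.2229, simple-harmonic 11.8099
β=32°: printed 26.6382 | uniform 22.4000, cycloidal 26.6382, simple-harmonic 25.3262
only one law matches every sample → cycloidal

cycloidal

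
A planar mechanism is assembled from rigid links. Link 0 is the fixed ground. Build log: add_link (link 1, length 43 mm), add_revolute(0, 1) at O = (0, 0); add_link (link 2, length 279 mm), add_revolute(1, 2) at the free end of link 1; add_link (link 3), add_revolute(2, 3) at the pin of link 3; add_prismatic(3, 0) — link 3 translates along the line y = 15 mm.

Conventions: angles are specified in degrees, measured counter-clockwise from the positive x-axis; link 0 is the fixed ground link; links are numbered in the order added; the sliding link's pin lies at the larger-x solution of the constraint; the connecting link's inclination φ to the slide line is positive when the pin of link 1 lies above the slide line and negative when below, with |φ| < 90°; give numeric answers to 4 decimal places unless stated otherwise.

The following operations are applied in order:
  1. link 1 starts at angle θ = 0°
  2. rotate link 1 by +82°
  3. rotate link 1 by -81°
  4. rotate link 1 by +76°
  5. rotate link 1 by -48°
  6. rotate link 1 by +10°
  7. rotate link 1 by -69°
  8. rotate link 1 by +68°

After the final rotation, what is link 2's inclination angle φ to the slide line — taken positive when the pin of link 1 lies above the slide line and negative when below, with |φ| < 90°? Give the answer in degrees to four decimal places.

geometry: r = 43 mm, L = 279 mm, e = 15 mm; θ starts at 0°
rotate link 1 by +82°: θ ← 0° +82° = 82°
rotate link 1 by -81°: θ ← 82° -81° = 1°
rotate link 1 by +76°: θ ← 1° +76° = 77°
rotate link 1 by -48°: θ ← 77° -48° = 29°
rotate link 1 by +10°: θ ← 29° +10° = 39°
rotate link 1 by -69°: θ ← 39° -69° = -30°
rotate link 1 by +68°: θ ← -30° +68° = 38°
h = r sin θ − e = 26.473443 − 15 = 11.473443
sin φ = h / L = 11.473443 / 279 = 0.04112345
φ = arcsin(0.04112345) = 2.356865°

2.3569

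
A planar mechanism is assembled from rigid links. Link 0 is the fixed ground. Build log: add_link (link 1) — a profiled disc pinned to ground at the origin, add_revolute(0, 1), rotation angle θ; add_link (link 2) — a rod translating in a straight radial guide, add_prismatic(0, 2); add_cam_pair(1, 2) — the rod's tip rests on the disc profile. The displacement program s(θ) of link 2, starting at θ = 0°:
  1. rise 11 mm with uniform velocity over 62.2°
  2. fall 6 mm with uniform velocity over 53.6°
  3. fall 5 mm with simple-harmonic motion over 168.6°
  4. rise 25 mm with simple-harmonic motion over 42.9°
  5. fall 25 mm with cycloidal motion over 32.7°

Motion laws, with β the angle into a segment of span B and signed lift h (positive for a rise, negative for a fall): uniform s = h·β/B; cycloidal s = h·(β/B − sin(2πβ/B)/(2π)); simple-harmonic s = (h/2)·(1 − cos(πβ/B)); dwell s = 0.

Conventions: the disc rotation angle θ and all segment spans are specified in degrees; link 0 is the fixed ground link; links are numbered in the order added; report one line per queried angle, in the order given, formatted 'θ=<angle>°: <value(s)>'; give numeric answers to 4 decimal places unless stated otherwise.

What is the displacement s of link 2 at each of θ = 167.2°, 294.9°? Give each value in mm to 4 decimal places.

seg 1 [0°–62.2°] uniform, h=11: full span → s += 11 → s = 11.0000
seg 2 [62.2°–115.8°] uniform, h=-6: full span → s += -6 → s = 5.0000
seg 3 [115.8°–284.4°] simple-harmonic, h=-5: θ=167.2° here. β=51.4, B=168.6. -5/2·(1 − cos(π·0.3049)) = -1.0616 → s = 3.9384
seg 3 [115.8°–284.4°] simple-harmonic, h=-5: full span → s += -5 → s = 0.0000
seg 4 [284.4°–327.3°] simple-harmonic, h=25: θ=294.9° here. β=10.5, B=42.9. 25/2·(1 − cos(π·0.2448)) = 3.5167 → s = 3.5167

θ=167.2°: 3.9384
θ=294.9°: 3.5167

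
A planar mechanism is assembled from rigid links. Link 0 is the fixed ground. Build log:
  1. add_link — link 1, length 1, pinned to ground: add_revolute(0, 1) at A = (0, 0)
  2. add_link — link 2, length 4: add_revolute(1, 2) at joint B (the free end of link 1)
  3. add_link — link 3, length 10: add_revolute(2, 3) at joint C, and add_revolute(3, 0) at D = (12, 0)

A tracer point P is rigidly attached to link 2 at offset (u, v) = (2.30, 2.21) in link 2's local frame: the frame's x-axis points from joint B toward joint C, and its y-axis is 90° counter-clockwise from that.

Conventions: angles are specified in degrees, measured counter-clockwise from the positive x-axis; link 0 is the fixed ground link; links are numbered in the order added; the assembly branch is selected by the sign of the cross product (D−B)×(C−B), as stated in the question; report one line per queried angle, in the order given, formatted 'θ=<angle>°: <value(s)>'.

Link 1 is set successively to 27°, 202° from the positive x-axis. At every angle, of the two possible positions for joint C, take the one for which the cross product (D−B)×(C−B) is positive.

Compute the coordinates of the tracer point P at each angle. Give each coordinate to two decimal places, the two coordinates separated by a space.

A=(0,0), D=(12.00,0)
θ=27°: B = A + 1.00·(cos27°, sin27°) = (0.8910, 0.4540)
θ=27°: |BD| = 11.1183
θ=27°: circle(B,4.00) ∩ circle(D,10.00): a=1.7816, h=3.5813
θ=27°:   candidates: C₊=(2.8173,3.9596) cross=39.818; C₋=(2.5248,-3.1971) cross=-39.818
θ=27°:   branch + wants cross > 0 → take C=(2.8173,3.9596) (cross=39.818)
θ=27°: ex = (C−B)/|BC| = (0.4816,0.8764); ey = (-0.8764,0.4816)
θ=27°: P = B + 2.30·ex + 2.21·ey = (0.0618,3.5340)
θ=202°: B = A + 1.00·(cos202°, sin202°) = (-0.9272, -0.3746)
θ=202°: |BD| = 12.9326
θ=202°: circle(B,4.00) ∩ circle(D,10.00): a=3.2187, h=2.3749
θ=202°:   candidates: C₊=(2.2214,2.0925) cross=30.713; C₋=(2.3590,-2.6552) cross=-30.713
θ=202°:   branch + wants cross > 0 → take C=(2.2214,2.0925) (cross=30.713)
θ=202°: ex = (C−B)/|BC| = (0.7871,0.6168); ey = (-0.6168,0.7871)
θ=202°: P = B + 2.30·ex + 2.21·ey = (-0.4798,2.7836)

θ=27°: 0.06 3.53
θ=202°: -0.48 2.78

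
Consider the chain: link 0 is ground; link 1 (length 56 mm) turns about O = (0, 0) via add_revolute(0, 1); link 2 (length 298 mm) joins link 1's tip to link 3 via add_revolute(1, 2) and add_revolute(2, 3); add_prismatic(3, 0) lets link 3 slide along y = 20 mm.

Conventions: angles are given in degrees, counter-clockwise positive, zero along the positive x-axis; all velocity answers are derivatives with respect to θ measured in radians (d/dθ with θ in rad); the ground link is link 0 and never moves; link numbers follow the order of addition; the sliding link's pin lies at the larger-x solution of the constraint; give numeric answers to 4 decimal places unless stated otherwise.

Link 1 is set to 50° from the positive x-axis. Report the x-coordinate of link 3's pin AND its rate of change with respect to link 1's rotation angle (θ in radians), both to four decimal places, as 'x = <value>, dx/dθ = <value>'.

geometry: r = 56 mm, L = 298 mm, e = 20 mm
crank pin P = (r cos θ, r sin θ) = (35.996106, 42.898489)
h = r sin θ − e = 42.898489 − 20 = 22.898489
x = r cos θ + √(L² − h²) = 35.996106 + 297.118931 = 333.115037
dx/dθ = −r sin θ − h·r cos θ/√(L² − h²) (θ in radians; h = 22.898489) = -45.672652

x = 333.1150, dx/dθ = -45.6727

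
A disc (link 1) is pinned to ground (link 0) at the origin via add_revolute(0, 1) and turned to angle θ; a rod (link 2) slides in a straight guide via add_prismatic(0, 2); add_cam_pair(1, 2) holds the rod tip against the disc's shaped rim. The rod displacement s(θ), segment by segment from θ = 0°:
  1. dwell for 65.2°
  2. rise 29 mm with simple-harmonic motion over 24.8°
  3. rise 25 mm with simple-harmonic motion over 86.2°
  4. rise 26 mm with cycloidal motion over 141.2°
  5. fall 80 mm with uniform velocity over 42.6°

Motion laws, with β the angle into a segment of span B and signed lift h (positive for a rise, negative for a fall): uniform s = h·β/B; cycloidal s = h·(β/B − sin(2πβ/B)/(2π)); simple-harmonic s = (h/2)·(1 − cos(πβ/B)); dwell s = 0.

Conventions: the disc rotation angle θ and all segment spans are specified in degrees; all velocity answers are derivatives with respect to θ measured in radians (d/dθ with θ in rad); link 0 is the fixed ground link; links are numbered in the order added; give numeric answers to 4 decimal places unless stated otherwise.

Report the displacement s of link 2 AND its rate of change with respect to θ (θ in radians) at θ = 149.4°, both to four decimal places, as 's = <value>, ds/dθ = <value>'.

segment 1 (0° to 65.2°, dwell): s unchanged at 0.0000
segment 2 (65.2° to 90°, simple-harmonic, h = 29) is passed completely: s = 0.0000 + (29) = 29.0000
θ = 149.4° falls in segment 3 (90° to 176.2°, simple-harmonic, h = 25): β = 149.4 − 90 = 59.4°, B = 86.2°; Δs = 25/2·(1 − cos(π·0.6891)) = 19.4966; s = 29.0000 + 19.4966 = 48.4966
velocity in seg [90°–176.2°] (simple-harmonic), θ in radians: β = 59.4° = 1.0367 rad, B = 86.2° = 1.5045 rad; ds/dθ = (πh/(2B)) sin(πβ/B) = (π·25/(2·1.5045)) sin(π·0.6891) = 21.630150 mm/rad

s = 48.4966, ds/dθ = 21.6302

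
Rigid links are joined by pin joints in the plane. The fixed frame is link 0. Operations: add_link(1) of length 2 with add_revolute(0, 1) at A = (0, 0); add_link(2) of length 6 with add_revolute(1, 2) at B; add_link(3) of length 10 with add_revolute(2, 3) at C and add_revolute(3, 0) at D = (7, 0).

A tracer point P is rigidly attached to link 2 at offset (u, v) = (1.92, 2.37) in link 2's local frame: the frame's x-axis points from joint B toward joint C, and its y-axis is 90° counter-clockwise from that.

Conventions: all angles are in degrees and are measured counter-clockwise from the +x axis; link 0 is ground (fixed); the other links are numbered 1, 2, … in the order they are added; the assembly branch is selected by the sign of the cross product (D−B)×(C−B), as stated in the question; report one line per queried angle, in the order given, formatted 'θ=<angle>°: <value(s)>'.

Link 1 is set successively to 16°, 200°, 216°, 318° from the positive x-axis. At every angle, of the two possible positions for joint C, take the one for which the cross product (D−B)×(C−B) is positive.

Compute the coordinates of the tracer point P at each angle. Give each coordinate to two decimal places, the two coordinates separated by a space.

A=(0,0), D=(7.00,0)
θ=16°: B = A + 2.00·(cos16°, sin16°) = (1.9225, 0.5513)
θ=16°: |BD| = 5.1073
θ=16°: circle(B,6.00) ∩ circle(D,10.00): a=-3.7119, h=4.7140
θ=16°:   candidates: C₊=(-1.2588,5.6384) cross=24.076; C₋=(-2.2765,-3.7346) cross=-24.076
θ=16°:   branch + wants cross > 0 → take C=(-1.2588,5.6384) (cross=24.076)
θ=16°: ex = (C−B)/|BC| = (-0.5302,0.8479); ey = (-0.8479,-0.5302)
θ=16°: P = B + 1.92·ex + 2.37·ey = (-1.1049,0.9225)
θ=200°: B = A + 2.00·(cos200°, sin200°) = (-1.8794, -0.6840)
θ=200°: |BD| = 8.9057
θ=200°: circle(B,6.00) ∩ circle(D,10.00): a=0.8596, h=5.9381
θ=200°:   candidates: C₊=(-1.4784,5.3025) cross=52.883; C₋=(-0.5662,-6.5386) cross=-52.883
θ=200°:   branch + wants cross > 0 → take C=(-1.4784,5.3025) (cross=52.883)
θ=200°: ex = (C−B)/|BC| = (0.0668,0.9978); ey = (-0.9978,0.0668)
θ=200°: P = B + 1.92·ex + 2.37·ey = (-4.1158,1.3901)
θ=216°: B = A + 2.00·(cos216°, sin216°) = (-1.6180, -1.1756)
θ=216°: |BD| = 8.6978
θ=216°: circle(B,6.00) ∩ circle(D,10.00): a=0.6698, h=5.9625
θ=216°:   candidates: C₊=(-1.7602,4.8227) cross=51.861; C₋=(-0.1485,-6.9928) cross=-51.861
θ=216°:   branch + wants cross > 0 → take C=(-1.7602,4.8227) (cross=51.861)
θ=216°: ex = (C−B)/|BC| = (-0.0237,0.9997); ey = (-0.9997,-0.0237)
θ=216°: P = B + 1.92·ex + 2.37·ey = (-4.0329,0.6877)
θ=318°: B = A + 2.00·(cos318°, sin318°) = (1.4863, -1.3383)
θ=318°: |BD| = 5.6738
θ=318°: circle(B,6.00) ∩ circle(D,10.00): a=-2.8031, h=5.3050
θ=318°:   candidates: C₊=(-2.4890,3.1559) cross=30.099; C₋=(0.0136,-7.1547) cross=-30.099
θ=318°:   branch + wants cross > 0 → take C=(-2.4890,3.1559) (cross=30.099)
θ=318°: ex = (C−B)/|BC| = (-0.6625,0.7490); ey = (-0.7490,-0.6625)
θ=318°: P = B + 1.92·ex + 2.37·ey = (-1.5610,-1.4704)

θ=16°: -1.10 0.92
θ=200°: -4.12 1.39
θ=216°: -4.03 0.69
θ=318°: -1.56 -1.47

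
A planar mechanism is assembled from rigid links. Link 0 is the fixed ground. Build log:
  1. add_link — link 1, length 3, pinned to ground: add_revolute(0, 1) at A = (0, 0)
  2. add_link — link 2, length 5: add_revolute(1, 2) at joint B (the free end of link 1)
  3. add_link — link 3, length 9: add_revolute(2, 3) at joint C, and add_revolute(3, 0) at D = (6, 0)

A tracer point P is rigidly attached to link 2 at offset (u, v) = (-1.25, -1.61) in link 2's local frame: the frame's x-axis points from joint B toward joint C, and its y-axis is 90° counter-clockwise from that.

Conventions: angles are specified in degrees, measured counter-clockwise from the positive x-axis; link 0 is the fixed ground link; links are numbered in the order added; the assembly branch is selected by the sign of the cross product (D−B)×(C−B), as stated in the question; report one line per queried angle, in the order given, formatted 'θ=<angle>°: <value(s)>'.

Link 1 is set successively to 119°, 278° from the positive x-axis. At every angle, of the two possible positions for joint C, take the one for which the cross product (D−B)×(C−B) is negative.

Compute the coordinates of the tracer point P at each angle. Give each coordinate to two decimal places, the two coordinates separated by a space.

A=(0,0), D=(6.00,0)
θ=119°: B = A + 3.00·(cos119°, sin119°) = (-1.4544, 2.6239)
θ=119°: |BD| = 7.9027
θ=119°: circle(B,5.00) ∩ circle(D,9.00): a=0.4083, h=4.9833
θ=119°:   candidates: C₊=(0.5852,7.1889) cross=39.382; C₋=(-2.7239,-2.2123) cross=-39.382
θ=119°:   branch - wants cross < 0 → take C=(-2.7239,-2.2123) (cross=-39.382)
θ=119°: ex = (C−B)/|BC| = (-0.2539,-0.9672); ey = (0.9672,-0.2539)
θ=119°: P = B + -1.25·ex + -1.61·ey = (-2.6943,4.2417)
θ=278°: B = A + 3.00·(cos278°, sin278°) = (0.4175, -2.9708)
θ=278°: |BD| = 6.3237
θ=278°: circle(B,5.00) ∩ circle(D,9.00): a=-1.2659, h=4.8371
θ=278°:   candidates: C₊=(-2.9724,0.7046) cross=30.589; C₋=(1.5724,-7.8356) cross=-30.589
θ=278°:   branch - wants cross < 0 → take C=(1.5724,-7.8356) (cross=-30.589)
θ=278°: ex = (C−B)/|BC| = (0.2310,-0.9730); ey = (0.9730,0.2310)
θ=278°: P = B + -1.25·ex + -1.61·ey = (-1.4377,-2.1265)

θ=119°: -2.69 4.24
θ=278°: -1.44 -2.13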